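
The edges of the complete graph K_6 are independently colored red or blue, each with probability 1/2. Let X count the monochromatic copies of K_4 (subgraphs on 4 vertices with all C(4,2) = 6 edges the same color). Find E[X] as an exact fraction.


Let X = Σ_S X_S over the C(6, 4) = 15 subsets S of size 4, where X_S = 1 if the K_4 on S is monochromatic.
For a fixed S, the K_4 on S has C(4, 2) = 6 edges. P[all 6 edges red] = (1/2)^6, and likewise for blue, so P[monochromatic] = 2·(1/2)^6 = 2^{1 − 6} = 1/32.
By linearity of expectation: E[X] = C(6, 4) · 2^{1 − 6} = 15 · 1/32 = 15/32.
Numerically: E[X] ≈ 0.4688.

E[X] = C(6,4)·2^(1−C(4,2)) = 15/32 ≈ 0.4688.


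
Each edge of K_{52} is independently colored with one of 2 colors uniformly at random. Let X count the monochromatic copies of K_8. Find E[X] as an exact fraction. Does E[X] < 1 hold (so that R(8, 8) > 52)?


E[X] = C(52, 8) · 2^{1 − 28} = 752538150 · 2^{−27} = 752538150/134217728.
As a reduced fraction: E[X] = 376269075/67108864 ≈ 5.606846.
Is E[X] < 1? NO.
Since E[X] ≥ 1, the first-moment bound is inconclusive at n = 52; it does NOT by itself certify R(8, 8) > 52.

E[X] = 376269075/67108864 ≈ 5.606846; E[X] ≥ 1; first-moment method inconclusive here.


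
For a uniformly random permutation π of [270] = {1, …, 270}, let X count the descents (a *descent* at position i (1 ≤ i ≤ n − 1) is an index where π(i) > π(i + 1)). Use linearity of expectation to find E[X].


Write X = Σ X_I over i = 1, …, 269, with X_I the indicator of one descent.
There are 269 indicators.
For each fixed i, the pair (π(i), π(i+1)) is a uniformly random ordered pair of distinct values from {1, …, 270}; by symmetry P[π(i) > π(i+1)] = 1/2.
By linearity: E[X] = 269 · (1/2) = (270 − 1) · (1/2) = 269/2 ≈ 134.500000.

E[X] = 269/2 = 134.500000.


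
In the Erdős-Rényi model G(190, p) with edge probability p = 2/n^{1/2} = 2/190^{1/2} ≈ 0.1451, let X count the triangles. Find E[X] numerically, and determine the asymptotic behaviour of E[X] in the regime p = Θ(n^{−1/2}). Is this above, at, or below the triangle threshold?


Number of potential triangles: C(190, 3) = 1125180.
Each occurs with probability p³ ≈ (0.1451)³ ≈ 3.054637e-03.
By linearity: E[X] = C(190, 3)·p³ ≈ 1125180 · 3.054637e-03 ≈ 3437.0163.
Since α = 1/2 < 1, p = c/n^{1/2} ≫ 1/n is above the triangle threshold p ~ 1/n. Asymptotically E[X] ~ (c³/6)·n^{3(1−α)} = (2³/6)·n^{1.5} → ∞; triangles are abundant w.h.p.

E[X] ≈ 3437.0163; in regime p = Θ(1/n^{1/2}) E[X] diverges (above the triangle threshold p ~ 1/n).


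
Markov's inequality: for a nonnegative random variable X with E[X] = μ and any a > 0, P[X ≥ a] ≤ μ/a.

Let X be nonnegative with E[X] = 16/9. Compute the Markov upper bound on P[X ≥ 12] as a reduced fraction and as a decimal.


μ = E[X] = 16/9, a = 12.
Markov: P[X ≥ 12] ≤ μ/a = (16/9)/12 = 4/27.
Numerically: ≈ 0.14815.
(Since a = 12 > μ = 1.77778, the bound 4/27 is < 1 and informative.)

P[X ≥ 12] ≤ 4/27 ≈ 0.14815.


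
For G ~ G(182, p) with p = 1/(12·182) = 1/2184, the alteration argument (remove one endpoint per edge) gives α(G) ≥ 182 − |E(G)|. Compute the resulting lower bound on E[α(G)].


E[|E(G)|] = C(182, 2)·p = 16471 · (1/2184) = 181/24.
E[α(G)] ≥ n − E[|E(G)|] = 182 − 181/24 = 4187/24.
Numerically: ≈ 174.458333.
(This is only a lower bound; the true E[α(G)] may be larger.)

E[α(G)] ≥ 4187/24 ≈ 174.458333.


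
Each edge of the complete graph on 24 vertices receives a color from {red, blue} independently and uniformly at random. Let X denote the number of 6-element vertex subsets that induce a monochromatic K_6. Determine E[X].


Let X = Σ_S X_S over the C(24, 6) = 134596 subsets S of size 6, where X_S = 1 if the K_6 on S is monochromatic.
For a fixed S, the K_6 on S has C(6, 2) = 15 edges. P[all 15 edges red] = (1/2)^15, and likewise for blue, so P[monochromatic] = 2·(1/2)^15 = 2^{1 − 15} = 1/16384.
Summing: E[X] = C(24, 6) · 2^{1 − 15} = 134596 · 1/16384 = 33649/4096.
Numerically: E[X] ≈ 8.2151.

E[X] = C(24,6)·2^(1−C(6,2)) = 33649/4096 ≈ 8.2151.


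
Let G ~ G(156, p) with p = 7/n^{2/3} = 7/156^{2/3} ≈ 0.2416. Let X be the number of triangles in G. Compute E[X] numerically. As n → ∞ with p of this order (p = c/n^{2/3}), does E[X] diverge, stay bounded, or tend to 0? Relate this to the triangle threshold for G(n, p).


Number of potential triangles: C(156, 3) = 620620.
Each occurs with probability p³ ≈ (0.2416)³ ≈ 1.409435e-02.
By linearity: E[X] = C(156, 3)·p³ ≈ 620620 · 1.409435e-02 ≈ 8747.2329.
Since α = 2/3 < 1, p = c/n^{2/3} ≫ 1/n is above the triangle threshold p ~ 1/n. Asymptotically E[X] ~ (c³/6)·n^{3(1−α)} = (7³/6)·n^{1} → ∞; triangles are abundant w.h.p.

E[X] ≈ 8747.2329; in regime p = Θ(1/n^{2/3}) E[X] diverges (above the triangle threshold p ~ 1/n).


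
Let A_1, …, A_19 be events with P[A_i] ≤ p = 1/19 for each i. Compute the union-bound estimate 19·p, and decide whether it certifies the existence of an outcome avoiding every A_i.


Union bound: P[∪_{i=1}^{19} A_i] ≤ Σ_i P[A_i] ≤ 19·p = 19·(1/19) = 1.
Numerically: 1 ≈ 1.000000.
Is 1 < 1? NO.
Since the bound 1 is ≥ 1, the union bound is uninformative here; it does NOT by itself certify existence.

19·p = 1 ≈ 1.000000; existence NOT certified by the union bound.


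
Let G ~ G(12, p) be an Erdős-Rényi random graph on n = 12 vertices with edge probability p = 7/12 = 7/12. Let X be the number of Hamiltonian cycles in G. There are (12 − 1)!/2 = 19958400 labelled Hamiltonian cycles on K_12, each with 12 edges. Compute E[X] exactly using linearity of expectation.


K_12 has (12 − 1)!/2 = 19958400 labelled Hamiltonian cycles.
For each such Hamiltonian cycle H, let X_H = 1 if all 12 edges of H are present in G. Then P[X_H = 1] = p^{12} = (7/12)^{12} = 13841287201/8916100448256.
Summing the indicators: E[X] = Σ_H E[X_H] = 19958400 · p^{12} = 19958400 · 13841287201/8916100448256 = 26644477861925/859963392.
Numerically: E[X] ≈ 30983.3.

E[X] = 19958400 · (7/12)^{12} = 26644477861925/859963392 ≈ 30983.3.


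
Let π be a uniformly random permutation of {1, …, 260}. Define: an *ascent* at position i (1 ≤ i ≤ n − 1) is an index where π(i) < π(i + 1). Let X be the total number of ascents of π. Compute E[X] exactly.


Write X = Σ X_I over i = 1, …, 259, with X_I the indicator of one ascent.
There are 259 indicators.
For each fixed i, the pair (π(i), π(i+1)) is a uniformly random ordered pair of distinct values from {1, …, 260}; by symmetry P[π(i) < π(i+1)] = 1/2.
By linearity: E[X] = 259 · (1/2) = (260 − 1) · (1/2) = 259/2 ≈ 129.50000.

E[X] = 259/2 = 129.50000.


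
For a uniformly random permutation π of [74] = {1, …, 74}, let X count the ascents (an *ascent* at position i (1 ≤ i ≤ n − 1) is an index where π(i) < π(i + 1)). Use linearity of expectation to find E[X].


Write X = Σ X_I over i = 1, …, 73, with X_I the indicator of one ascent.
There are 73 indicators.
For each fixed i, the pair (π(i), π(i+1)) is a uniformly random ordered pair of distinct values from {1, …, 74}; by symmetry P[π(i) < π(i+1)] = 1/2.
By linearity: E[X] = 73 · (1/2) = (74 − 1) · (1/2) = 73/2 ≈ 36.5000.

E[X] = 73/2 = 36.5000.


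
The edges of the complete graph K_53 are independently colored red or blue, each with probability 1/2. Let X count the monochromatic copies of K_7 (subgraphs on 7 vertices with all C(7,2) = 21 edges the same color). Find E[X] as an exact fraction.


Let X = Σ_S X_S over the C(53, 7) = 154143080 subsets S of size 7, where X_S = 1 if the K_7 on S is monochromatic.
For a fixed S, the K_7 on S has C(7, 2) = 21 edges. P[all 21 edges red] = (1/2)^21, and likewise for blue, so P[monochromatic] = 2·(1/2)^21 = 2^{1 − 21} = 1/1048576.
Summing: E[X] = C(53, 7) · 2^{1 − 21} = 154143080 · 1/1048576 = 19267885/131072.
Numerically: E[X] ≈ 147.002.

E[X] = C(53,7)·2^(1−C(7,2)) = 19267885/131072 ≈ 147.002.


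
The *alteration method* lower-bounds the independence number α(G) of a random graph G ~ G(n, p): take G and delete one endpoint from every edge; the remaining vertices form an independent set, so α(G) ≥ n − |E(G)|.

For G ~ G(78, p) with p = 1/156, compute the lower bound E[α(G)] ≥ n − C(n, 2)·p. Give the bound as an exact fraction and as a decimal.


E[|E(G)|] = C(78, 2)·p = 3003 · (1/156) = 77/4.
E[α(G)] ≥ n − E[|E(G)|] = 78 − 77/4 = 235/4.
Numerically: ≈ 58.750.
(This is only a lower bound; the true E[α(G)] may be larger.)

E[α(G)] ≥ 235/4 ≈ 58.750.


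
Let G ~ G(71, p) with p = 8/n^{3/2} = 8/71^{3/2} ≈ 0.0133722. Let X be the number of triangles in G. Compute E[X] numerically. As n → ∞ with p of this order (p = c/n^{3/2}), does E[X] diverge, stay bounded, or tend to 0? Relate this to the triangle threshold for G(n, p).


Number of potential triangles: C(71, 3) = 57155.
Each occurs with probability p³ ≈ (0.0133722)³ ≈ 2.39115314e-06.
By linearity: E[X] = C(71, 3)·p³ ≈ 57155 · 2.39115314e-06 ≈ 0.136666.
Since α = 3/2 > 1, p = c/n^{3/2} = o(1/n) is below the triangle threshold p ~ 1/n. Asymptotically E[X] ~ (c³/6)·n^{3(1−α)} = (8³/6)·n^{-1.5} → 0, so by Markov's inequality G has no triangles w.h.p.

E[X] ≈ 0.136666; in regime p = Θ(1/n^{3/2}) E[X] tends to 0 (below the triangle threshold p ~ 1/n).


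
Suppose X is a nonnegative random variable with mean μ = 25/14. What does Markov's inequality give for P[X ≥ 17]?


μ = E[X] = 25/14, a = 17.
Markov: P[X ≥ 17] ≤ μ/a = (25/14)/17 = 25/238.
Numerically: ≈ 0.105.
(Since a = 17 > μ = 1.786, the bound 25/238 is < 1 and informative.)

P[X ≥ 17] ≤ 25/238 ≈ 0.105.


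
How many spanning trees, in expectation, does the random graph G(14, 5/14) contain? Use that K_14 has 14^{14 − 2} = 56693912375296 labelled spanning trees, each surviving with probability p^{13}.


K_14 has 14^{14 − 2} = 56693912375296 labelled spanning trees.
For each such spanning tree H, let X_H = 1 if all 13 edges of H are present in G. Then P[X_H = 1] = p^{13} = (5/14)^{13} = 1220703125/793714773254144.
Summing the indicators: E[X] = Σ_H E[X_H] = 56693912375296 · p^{13} = 56693912375296 · 1220703125/793714773254144 = 1220703125/14.
Numerically: E[X] ≈ 8.72e+07.

E[X] = 56693912375296 · (5/14)^{13} = 1220703125/14 ≈ 8.72e+07.


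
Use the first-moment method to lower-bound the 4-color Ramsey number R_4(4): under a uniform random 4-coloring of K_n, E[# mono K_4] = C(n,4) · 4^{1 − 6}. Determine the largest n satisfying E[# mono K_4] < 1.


We need C(n, 4) · 4^{1 − 6} < 1, i.e. C(n, 4) < 4^{6 − 1} = 1024.
Check values of n near the boundary:
  n = 9: C(9, 4) = 126; 126 < 1024? YES
  n = 10: C(10, 4) = 210; 210 < 1024? YES
  n = 11: C(11, 4) = 330; 330 < 1024? YES
  n = 12: C(12, 4) = 495; 495 < 1024? YES
  n = 13: C(13, 4) = 715; 715 < 1024? YES
  n = 14: C(14, 4) = 1001; 1001 < 1024? YES
  n = 15: C(15, 4) = 1365; 1365 < 1024? NO
  n = 16: C(16, 4) = 1820; 1820 < 1024? NO
The largest n with C(n, 4) < 1024 is n = 14 (where E[X] = 1001/1024 ≈ 0.9775). Hence R_4(4) > 14, i.e. R_4(4) ≥ 15.

Largest n = 14; hence R_4(4) > 14.


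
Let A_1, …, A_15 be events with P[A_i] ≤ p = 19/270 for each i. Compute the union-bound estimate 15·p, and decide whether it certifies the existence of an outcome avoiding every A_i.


Union bound: P[∪_{i=1}^{15} A_i] ≤ Σ_i P[A_i] ≤ 15·p = 15·(19/270) = 19/18.
Numerically: 19/18 ≈ 1.0555556.
Is 19/18 < 1? NO.
Since the bound 19/18 is ≥ 1, the union bound is uninformative here; it does NOT by itself certify existence.

15·p = 19/18 ≈ 1.0555556; existence NOT certified by the union bound.


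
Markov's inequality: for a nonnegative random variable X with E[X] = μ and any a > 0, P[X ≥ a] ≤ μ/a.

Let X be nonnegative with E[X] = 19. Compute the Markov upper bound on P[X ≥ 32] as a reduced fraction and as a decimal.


μ = E[X] = 19, a = 32.
Markov: P[X ≥ 32] ≤ μ/a = (19)/32 = 19/32.
Numerically: ≈ 0.5938.
(Since a = 32 > μ = 19.0000, the bound 19/32 is < 1 and informative.)

P[X ≥ 32] ≤ 19/32 ≈ 0.5938.


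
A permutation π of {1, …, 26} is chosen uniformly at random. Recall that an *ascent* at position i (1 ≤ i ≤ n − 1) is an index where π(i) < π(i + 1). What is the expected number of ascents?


Write X = Σ X_I over i = 1, …, 25, with X_I the indicator of one ascent.
There are 25 indicators.
For each fixed i, the pair (π(i), π(i+1)) is a uniformly random ordered pair of distinct values from {1, …, 26}; by symmetry P[π(i) < π(i+1)] = 1/2.
By linearity: E[X] = 25 · (1/2) = (26 − 1) · (1/2) = 25/2 ≈ 12.500000.

E[X] = 25/2 = 12.500000.


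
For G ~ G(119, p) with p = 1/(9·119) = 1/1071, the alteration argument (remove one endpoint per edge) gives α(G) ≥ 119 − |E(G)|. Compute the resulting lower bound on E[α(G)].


E[|E(G)|] = C(119, 2)·p = 7021 · (1/1071) = 59/9.
E[α(G)] ≥ n − E[|E(G)|] = 119 − 59/9 = 1012/9.
Numerically: ≈ 112.44444.
(This is only a lower bound; the true E[α(G)] may be larger.)

E[α(G)] ≥ 1012/9 ≈ 112.44444.


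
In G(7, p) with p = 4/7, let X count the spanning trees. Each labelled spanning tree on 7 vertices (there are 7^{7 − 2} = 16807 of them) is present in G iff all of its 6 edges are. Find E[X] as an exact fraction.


K_7 has 7^{7 − 2} = 16807 labelled spanning trees.
For each such spanning tree H, let X_H = 1 if all 6 edges of H are present in G. Then P[X_H = 1] = p^{6} = (4/7)^{6} = 4096/117649.
By linearity: E[X] = Σ_H E[X_H] = 16807 · p^{6} = 16807 · 4096/117649 = 4096/7.
Numerically: E[X] ≈ 585.14.

E[X] = 16807 · (4/7)^{6} = 4096/7 ≈ 585.14.


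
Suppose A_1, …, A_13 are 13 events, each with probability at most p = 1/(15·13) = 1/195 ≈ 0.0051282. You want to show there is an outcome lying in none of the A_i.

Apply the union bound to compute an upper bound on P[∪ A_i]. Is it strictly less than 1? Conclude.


Union bound: P[∪_{i=1}^{13} A_i] ≤ Σ_i P[A_i] ≤ 13·p = 13·(1/195) = 1/15.
Numerically: 1/15 ≈ 0.0666667.
Is 1/15 < 1? YES.
Since P[∪ A_i] ≤ 1/15 < 1, the complement has P[∩ A_i^c] ≥ 1 − 1/15 = 14/15 > 0, so some outcome avoids every A_i.

13·p = 1/15 ≈ 0.0666667; existence CERTIFIED by the union bound.


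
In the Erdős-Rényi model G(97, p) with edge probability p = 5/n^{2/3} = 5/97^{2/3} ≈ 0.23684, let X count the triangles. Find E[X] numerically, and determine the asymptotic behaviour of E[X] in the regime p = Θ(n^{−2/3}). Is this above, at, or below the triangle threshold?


Number of potential triangles: C(97, 3) = 147440.
Each occurs with probability p³ ≈ (0.23684)³ ≈ 1.32851525e-02.
By linearity: E[X] = C(97, 3)·p³ ≈ 147440 · 1.32851525e-02 ≈ 1958.762887.
Since α = 2/3 < 1, p = c/n^{2/3} ≫ 1/n is above the triangle threshold p ~ 1/n. Asymptotically E[X] ~ (c³/6)·n^{3(1−α)} = (5³/6)·n^{1} → ∞; triangles are abundant w.h.p.

E[X] ≈ 1958.762887; in regime p = Θ(1/n^{2/3}) E[X] diverges (above the triangle threshold p ~ 1/n).


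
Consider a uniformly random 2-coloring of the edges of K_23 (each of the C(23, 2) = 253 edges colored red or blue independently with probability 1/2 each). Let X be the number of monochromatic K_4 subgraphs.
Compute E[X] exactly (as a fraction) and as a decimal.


Let X = Σ_S X_S over the C(23, 4) = 8855 subsets S of size 4, where X_S = 1 if the K_4 on S is monochromatic.
For a fixed S, the K_4 on S has C(4, 2) = 6 edges. P[all 6 edges red] = (1/2)^6, and likewise for blue, so P[monochromatic] = 2·(1/2)^6 = 2^{1 − 6} = 1/32.
By linearity: E[X] = C(23, 4) · 2^{1 − 6} = 8855 · 1/32 = 8855/32.
Numerically: E[X] ≈ 276.718750.

E[X] = C(23,4)·2^(1−C(4,2)) = 8855/32 ≈ 276.718750.


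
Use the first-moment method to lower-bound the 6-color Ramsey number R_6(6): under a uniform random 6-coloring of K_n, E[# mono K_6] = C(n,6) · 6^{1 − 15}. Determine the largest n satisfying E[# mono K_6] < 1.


We need C(n, 6) · 6^{1 − 15} < 1, i.e. C(n, 6) < 6^{15 − 1} = 78364164096.
Check values of n near the boundary:
  n = 194: C(194, 6) = 68482017072; 68482017072 < 78364164096? YES
  n = 195: C(195, 6) = 70656049360; 70656049360 < 78364164096? YES
  n = 196: C(196, 6) = 72887293024; 72887293024 < 78364164096? YES
  n = 197: C(197, 6) = 75176946208; 75176946208 < 78364164096? YES
  n = 198: C(198, 6) = 77526225777; 77526225777 < 78364164096? YES
  n = 199: C(199, 6) = 79936367511; 79936367511 < 78364164096? NO
  n = 200: C(200, 6) = 82408626300; 82408626300 < 78364164096? NO
The largest n with C(n, 6) < 78364164096 is n = 198 (where E[X] = 25842075259/26121388032 ≈ 0.9893071). Hence R_6(6) > 198, i.e. R_6(6) ≥ 199.

Largest n = 198; hence R_6(6) > 198.


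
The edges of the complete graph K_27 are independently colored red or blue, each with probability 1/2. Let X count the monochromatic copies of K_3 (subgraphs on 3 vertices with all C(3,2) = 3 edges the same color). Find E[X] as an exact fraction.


Let X = Σ_S X_S over the C(27, 3) = 2925 subsets S of size 3, where X_S = 1 if the K_3 on S is monochromatic.
For a fixed S, the K_3 on S has C(3, 2) = 3 edges. P[all 3 edges red] = (1/2)^3, and likewise for blue, so P[monochromatic] = 2·(1/2)^3 = 2^{1 − 3} = 1/4.
By linearity of expectation: E[X] = C(27, 3) · 2^{1 − 3} = 2925 · 1/4 = 2925/4.
Numerically: E[X] ≈ 731.250000.

E[X] = C(27,3)·2^(1−C(3,2)) = 2925/4 ≈ 731.250000.


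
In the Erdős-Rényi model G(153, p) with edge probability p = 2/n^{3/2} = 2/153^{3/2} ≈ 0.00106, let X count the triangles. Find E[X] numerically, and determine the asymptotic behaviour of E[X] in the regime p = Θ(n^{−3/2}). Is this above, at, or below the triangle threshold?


Number of potential triangles: C(153, 3) = 585276.
Each occurs with probability p³ ≈ (0.00106)³ ≈ 1.18026e-09.
By linearity: E[X] = C(153, 3)·p³ ≈ 585276 · 1.18026e-09 ≈ 0.001.
Since α = 3/2 > 1, p = c/n^{3/2} = o(1/n) is below the triangle threshold p ~ 1/n. Asymptotically E[X] ~ (c³/6)·n^{3(1−α)} = (2³/6)·n^{-1.5} → 0, so by Markov's inequality G has no triangles w.h.p.

E[X] ≈ 0.001; in regime p = Θ(1/n^{3/2}) E[X] tends to 0 (below the triangle threshold p ~ 1/n).


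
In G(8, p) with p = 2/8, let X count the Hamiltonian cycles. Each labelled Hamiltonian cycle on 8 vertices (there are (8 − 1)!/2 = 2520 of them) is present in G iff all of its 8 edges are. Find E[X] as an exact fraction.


K_8 has (8 − 1)!/2 = 2520 labelled Hamiltonian cycles.
For each such Hamiltonian cycle H, let X_H = 1 if all 8 edges of H are present in G. Then P[X_H = 1] = p^{8} = (1/4)^{8} = 1/65536.
By linearity of expectation: E[X] = Σ_H E[X_H] = 2520 · p^{8} = 2520 · 1/65536 = 315/8192.
Numerically: E[X] ≈ 0.0385.

E[X] = 2520 · (1/4)^{8} = 315/8192 ≈ 0.0385.


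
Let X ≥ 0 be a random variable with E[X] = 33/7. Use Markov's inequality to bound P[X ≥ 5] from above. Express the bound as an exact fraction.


μ = E[X] = 33/7, a = 5.
Markov: P[X ≥ 5] ≤ μ/a = (33/7)/5 = 33/35.
Numerically: ≈ 0.943.
(Since a = 5 > μ = 4.714, the bound 33/35 is < 1 and informative.)

P[X ≥ 5] ≤ 33/35 ≈ 0.943.


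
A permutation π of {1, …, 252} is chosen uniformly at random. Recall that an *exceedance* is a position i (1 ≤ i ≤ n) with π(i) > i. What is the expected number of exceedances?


Write X = Σ_{i=1}^{252} X_i, where X_i = 1_{π(i) > i}.
For each fixed i, π(i) is uniform over {1, …, 252} (marginal of a uniform permutation), so P[π(i) > i] = (n − i)/n. Summing: Σ_{i=1}^{252} (n − i)/n = (0 + 1 + … + 251)/252 = 252(252 − 1)/(2·252) = (252 − 1)/2.
Hence E[X] = Σ_{i=1}^{252} (252 − i)/252 = 251/2 ≈ 125.500000.

E[X] = 251/2 = 125.500000.


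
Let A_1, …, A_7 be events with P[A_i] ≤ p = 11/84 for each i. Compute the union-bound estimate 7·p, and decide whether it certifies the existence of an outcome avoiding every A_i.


Union bound: P[∪_{i=1}^{7} A_i] ≤ Σ_i P[A_i] ≤ 7·p = 7·(11/84) = 11/12.
Numerically: 11/12 ≈ 0.9167.
Is 11/12 < 1? YES.
Since P[∪ A_i] ≤ 11/12 < 1, the complement has P[∩ A_i^c] ≥ 1 − 11/12 = 1/12 > 0, so some outcome avoids every A_i.

7·p = 11/12 ≈ 0.9167; existence CERTIFIED by the union bound.


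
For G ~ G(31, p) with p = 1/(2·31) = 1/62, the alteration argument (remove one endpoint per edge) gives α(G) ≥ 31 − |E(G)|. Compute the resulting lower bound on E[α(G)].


E[|E(G)|] = C(31, 2)·p = 465 · (1/62) = 15/2.
E[α(G)] ≥ n − E[|E(G)|] = 31 − 15/2 = 47/2.
Numerically: ≈ 23.500000.
(This is only a lower bound; the true E[α(G)] may be larger.)

E[α(G)] ≥ 47/2 ≈ 23.500000.


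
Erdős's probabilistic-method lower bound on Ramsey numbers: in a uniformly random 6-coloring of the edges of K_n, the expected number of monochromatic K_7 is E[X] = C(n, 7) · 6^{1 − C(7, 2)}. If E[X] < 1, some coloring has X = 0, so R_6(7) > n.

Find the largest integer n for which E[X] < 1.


We need C(n, 7) · 6^{1 − 21} < 1, i.e. C(n, 7) < 6^{21 − 1} = 3656158440062976.
Check values of n near the boundary:
  n = 567: C(567, 7) = 3601671315933933; 3601671315933933 < 3656158440062976? YES
  n = 568: C(568, 7) = 3646611956239704; 3646611956239704 < 3656158440062976? YES
  n = 569: C(569, 7) = 3692032389858348; 3692032389858348 < 3656158440062976? NO
  n = 570: C(570, 7) = 3737936877831720; 3737936877831720 < 3656158440062976? NO
The largest n with C(n, 7) < 3656158440062976 is n = 568 (where E[X] = 16882462760369/16926659444736 ≈ 0.997389). Hence R_6(7) > 568, i.e. R_6(7) ≥ 569.

Largest n = 568; hence R_6(7) > 568.


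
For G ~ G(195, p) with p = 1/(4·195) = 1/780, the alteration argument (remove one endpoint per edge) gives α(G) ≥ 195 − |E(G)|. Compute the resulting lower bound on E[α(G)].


E[|E(G)|] = C(195, 2)·p = 18915 · (1/780) = 97/4.
E[α(G)] ≥ n − E[|E(G)|] = 195 − 97/4 = 683/4.
Numerically: ≈ 170.75000.
(This is only a lower bound; the true E[α(G)] may be larger.)

E[α(G)] ≥ 683/4 ≈ 170.75000.


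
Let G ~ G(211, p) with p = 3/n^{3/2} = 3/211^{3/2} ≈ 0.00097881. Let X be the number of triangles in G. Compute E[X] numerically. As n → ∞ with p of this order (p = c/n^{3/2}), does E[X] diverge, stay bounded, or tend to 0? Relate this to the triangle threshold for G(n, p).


Number of potential triangles: C(211, 3) = 1543465.
Each occurs with probability p³ ≈ (0.00097881)³ ≈ 9.3776218e-10.
By linearity: E[X] = C(211, 3)·p³ ≈ 1543465 · 9.3776218e-10 ≈ 0.00145.
Since α = 3/2 > 1, p = c/n^{3/2} = o(1/n) is below the triangle threshold p ~ 1/n. Asymptotically E[X] ~ (c³/6)·n^{3(1−α)} = (3³/6)·n^{-1.5} → 0, so by Markov's inequality G has no triangles w.h.p.

E[X] ≈ 0.00145; in regime p = Θ(1/n^{3/2}) E[X] tends to 0 (below the triangle threshold p ~ 1/n).


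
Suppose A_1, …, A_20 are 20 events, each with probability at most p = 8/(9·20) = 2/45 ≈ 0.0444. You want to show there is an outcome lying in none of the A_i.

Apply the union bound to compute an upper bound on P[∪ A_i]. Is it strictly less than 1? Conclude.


Union bound: P[∪_{i=1}^{20} A_i] ≤ Σ_i P[A_i] ≤ 20·p = 20·(2/45) = 8/9.
Numerically: 8/9 ≈ 0.8889.
Is 8/9 < 1? YES.
Since P[∪ A_i] ≤ 8/9 < 1, the complement has P[∩ A_i^c] ≥ 1 − 8/9 = 1/9 > 0, so some outcome avoids every A_i.

20·p = 8/9 ≈ 0.8889; existence CERTIFIED by the union bound.


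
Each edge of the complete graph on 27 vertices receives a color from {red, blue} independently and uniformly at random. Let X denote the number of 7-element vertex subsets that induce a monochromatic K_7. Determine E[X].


Let X = Σ_S X_S over the C(27, 7) = 888030 subsets S of size 7, where X_S = 1 if the K_7 on S is monochromatic.
For a fixed S, the K_7 on S has C(7, 2) = 21 edges. P[all 21 edges red] = (1/2)^21, and likewise for blue, so P[monochromatic] = 2·(1/2)^21 = 2^{1 − 21} = 1/1048576.
Summing: E[X] = C(27, 7) · 2^{1 − 21} = 888030 · 1/1048576 = 444015/524288.
Numerically: E[X] ≈ 0.8469.

E[X] = C(27,7)·2^(1−C(7,2)) = 444015/524288 ≈ 0.8469.


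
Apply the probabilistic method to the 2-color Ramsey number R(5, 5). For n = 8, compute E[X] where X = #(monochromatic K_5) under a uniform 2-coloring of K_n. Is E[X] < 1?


E[X] = C(8, 5) · 2^{1 − 10} = 56 · 2^{−9} = 56/512.
As a reduced fraction: E[X] = 7/64 ≈ 0.109375.
Is E[X] < 1? YES.
Since E[X] < 1, there exists a 2-coloring of K_{8} with no monochromatic K_5; hence R(5, 5) > 8.

E[X] = 7/64 ≈ 0.109375; E[X] < 1, so R(5, 5) > 8.


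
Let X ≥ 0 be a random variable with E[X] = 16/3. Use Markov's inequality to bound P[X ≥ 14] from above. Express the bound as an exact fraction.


μ = E[X] = 16/3, a = 14.
Markov: P[X ≥ 14] ≤ μ/a = (16/3)/14 = 8/21.
Numerically: ≈ 0.38095.
(Since a = 14 > μ = 5.33333, the bound 8/21 is < 1 and informative.)

P[X ≥ 14] ≤ 8/21 ≈ 0.38095.


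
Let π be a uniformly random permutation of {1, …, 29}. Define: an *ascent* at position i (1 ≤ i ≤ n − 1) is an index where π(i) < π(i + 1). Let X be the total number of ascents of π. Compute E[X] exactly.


Write X = Σ X_I over i = 1, …, 28, with X_I the indicator of one ascent.
There are 28 indicators.
For each fixed i, the pair (π(i), π(i+1)) is a uniformly random ordered pair of distinct values from {1, …, 29}; by symmetry P[π(i) < π(i+1)] = 1/2.
By linearity: E[X] = 28 · (1/2) = (29 − 1) · (1/2) = 14 ≈ 14.000000.

E[X] = 14 = 14.000000.


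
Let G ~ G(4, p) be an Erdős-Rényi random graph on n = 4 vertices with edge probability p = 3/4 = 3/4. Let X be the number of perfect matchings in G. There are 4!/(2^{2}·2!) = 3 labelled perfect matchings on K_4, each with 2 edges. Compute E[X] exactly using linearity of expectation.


K_4 has 4!/(2^{2}·2!) = 3 labelled perfect matchings.
For each such perfect matching H, let X_H = 1 if all 2 edges of H are present in G. Then P[X_H = 1] = p^{2} = (3/4)^{2} = 9/16.
By linearity: E[X] = Σ_H E[X_H] = 3 · p^{2} = 3 · 9/16 = 27/16.
Numerically: E[X] ≈ 1.6875.

E[X] = 3 · (3/4)^{2} = 27/16 ≈ 1.6875.


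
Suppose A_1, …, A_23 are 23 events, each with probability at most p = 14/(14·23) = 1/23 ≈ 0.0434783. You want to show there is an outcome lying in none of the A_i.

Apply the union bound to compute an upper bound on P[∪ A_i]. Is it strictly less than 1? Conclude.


Union bound: P[∪_{i=1}^{23} A_i] ≤ Σ_i P[A_i] ≤ 23·p = 23·(1/23) = 1.
Numerically: 1 ≈ 1.0000000.
Is 1 < 1? NO.
Since the bound 1 is ≥ 1, the union bound is uninformative here; it does NOT by itself certify existence.

23·p = 1 ≈ 1.0000000; existence NOT certified by the union bound.


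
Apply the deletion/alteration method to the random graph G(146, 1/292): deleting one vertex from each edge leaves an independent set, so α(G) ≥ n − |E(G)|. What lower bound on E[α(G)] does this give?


E[|E(G)|] = C(146, 2)·p = 10585 · (1/292) = 145/4.
E[α(G)] ≥ n − E[|E(G)|] = 146 − 145/4 = 439/4.
Numerically: ≈ 109.75000.
(This is only a lower bound; the true E[α(G)] may be larger.)

E[α(G)] ≥ 439/4 ≈ 109.75000.


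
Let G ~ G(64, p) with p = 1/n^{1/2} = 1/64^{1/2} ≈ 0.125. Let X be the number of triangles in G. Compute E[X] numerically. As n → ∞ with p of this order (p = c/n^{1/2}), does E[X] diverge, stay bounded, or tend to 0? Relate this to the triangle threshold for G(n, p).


Number of potential triangles: C(64, 3) = 41664.
Each occurs with probability p³ ≈ (0.125)³ ≈ 1.95312500e-03.
By linearity: E[X] = C(64, 3)·p³ ≈ 41664 · 1.95312500e-03 ≈ 81.375000.
Since α = 1/2 < 1, p = c/n^{1/2} ≫ 1/n is above the triangle threshold p ~ 1/n. Asymptotically E[X] ~ (c³/6)·n^{3(1−α)} = (1³/6)·n^{1.5} → ∞; triangles are abundant w.h.p.

E[X] ≈ 81.375000; in regime p = Θ(1/n^{1/2}) E[X] diverges (above the triangle threshold p ~ 1/n).


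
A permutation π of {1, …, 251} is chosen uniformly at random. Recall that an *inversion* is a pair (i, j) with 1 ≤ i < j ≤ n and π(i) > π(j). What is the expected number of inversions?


Write X = Σ X_I over the C(251, 2) = 31375 pairs i < j, with X_I the indicator of one inversion.
There are 31375 indicators.
For each fixed pair i < j, the values π(i) and π(j) are two distinct elements of {1, …, 251} in uniformly random order; by symmetry P[π(i) > π(j)] = 1/2.
By linearity: E[X] = 31375 · (1/2) = C(251, 2) · (1/2) = 31375/2 = 31375/2 ≈ 15687.5000.

E[X] = 31375/2 = 15687.5000.


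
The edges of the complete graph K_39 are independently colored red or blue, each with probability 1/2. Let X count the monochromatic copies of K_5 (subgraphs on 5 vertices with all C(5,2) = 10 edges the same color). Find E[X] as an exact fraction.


Let X = Σ_S X_S over the C(39, 5) = 575757 subsets S of size 5, where X_S = 1 if the K_5 on S is monochromatic.
For a fixed S, the K_5 on S has C(5, 2) = 10 edges. P[all 10 edges red] = (1/2)^10, and likewise for blue, so P[monochromatic] = 2·(1/2)^10 = 2^{1 − 10} = 1/512.
By linearity: E[X] = C(39, 5) · 2^{1 − 10} = 575757 · 1/512 = 575757/512.
Numerically: E[X] ≈ 1124.52539.

E[X] = C(39,5)·2^(1−C(5,2)) = 575757/512 ≈ 1124.52539.


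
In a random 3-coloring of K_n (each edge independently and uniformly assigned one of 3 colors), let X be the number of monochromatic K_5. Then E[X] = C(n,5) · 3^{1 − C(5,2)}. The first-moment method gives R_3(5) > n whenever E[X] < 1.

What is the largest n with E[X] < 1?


We need C(n, 5) · 3^{1 − 10} < 1, i.e. C(n, 5) < 3^{10 − 1} = 19683.
Check values of n near the boundary:
  n = 15: C(15, 5) = 3003; 3003 < 19683? YES
  n = 16: C(16, 5) = 4368; 4368 < 19683? YES
  n = 17: C(17, 5) = 6188; 6188 < 19683? YES
  n = 18: C(18, 5) = 8568; 8568 < 19683? YES
  n = 19: C(19, 5) = 11628; 11628 < 19683? YES
  n = 20: C(20, 5) = 15504; 15504 < 19683? YES
  n = 21: C(21, 5) = 20349; 20349 < 19683? NO
  n = 22: C(22, 5) = 26334; 26334 < 19683? NO
  n = 23: C(23, 5) = 33649; 33649 < 19683? NO
The largest n with C(n, 5) < 19683 is n = 20 (where E[X] = 5168/6561 ≈ 0.788). Hence R_3(5) > 20, i.e. R_3(5) ≥ 21.

Largest n = 20; hence R_3(5) > 20.


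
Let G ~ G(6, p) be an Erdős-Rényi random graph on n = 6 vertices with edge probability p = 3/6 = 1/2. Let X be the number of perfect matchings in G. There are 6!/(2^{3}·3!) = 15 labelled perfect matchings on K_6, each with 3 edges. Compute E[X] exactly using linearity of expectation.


K_6 has 6!/(2^{3}·3!) = 15 labelled perfect matchings.
For each such perfect matching H, let X_H = 1 if all 3 edges of H are present in G. Then P[X_H = 1] = p^{3} = (1/2)^{3} = 1/8.
Summing the indicators: E[X] = Σ_H E[X_H] = 15 · p^{3} = 15 · 1/8 = 15/8.
Numerically: E[X] ≈ 1.875.

E[X] = 15 · (1/2)^{3} = 15/8 ≈ 1.875.


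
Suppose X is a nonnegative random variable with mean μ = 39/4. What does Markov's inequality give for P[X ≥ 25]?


μ = E[X] = 39/4, a = 25.
Markov: P[X ≥ 25] ≤ μ/a = (39/4)/25 = 39/100.
Numerically: ≈ 0.390000.
(Since a = 25 > μ = 9.750000, the bound 39/100 is < 1 and informative.)

P[X ≥ 25] ≤ 39/100 ≈ 0.390000.


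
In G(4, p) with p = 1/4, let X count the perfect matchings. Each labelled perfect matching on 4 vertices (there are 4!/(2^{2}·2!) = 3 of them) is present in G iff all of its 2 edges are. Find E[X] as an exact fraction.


K_4 has 4!/(2^{2}·2!) = 3 labelled perfect matchings.
For each such perfect matching H, let X_H = 1 if all 2 edges of H are present in G. Then P[X_H = 1] = p^{2} = (1/4)^{2} = 1/16.
By linearity: E[X] = Σ_H E[X_H] = 3 · p^{2} = 3 · 1/16 = 3/16.
Numerically: E[X] ≈ 0.188.

E[X] = 3 · (1/4)^{2} = 3/16 ≈ 0.188.


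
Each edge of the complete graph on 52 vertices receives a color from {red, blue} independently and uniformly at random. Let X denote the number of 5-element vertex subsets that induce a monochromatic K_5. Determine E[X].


Let X = Σ_S X_S over the C(52, 5) = 2598960 subsets S of size 5, where X_S = 1 if the K_5 on S is monochromatic.
For a fixed S, the K_5 on S has C(5, 2) = 10 edges. P[all 10 edges red] = (1/2)^10, and likewise for blue, so P[monochromatic] = 2·(1/2)^10 = 2^{1 − 10} = 1/512.
By linearity of expectation: E[X] = C(52, 5) · 2^{1 − 10} = 2598960 · 1/512 = 162435/32.
Numerically: E[X] ≈ 5076.0938.

E[X] = C(52,5)·2^(1−C(5,2)) = 162435/32 ≈ 5076.0938.


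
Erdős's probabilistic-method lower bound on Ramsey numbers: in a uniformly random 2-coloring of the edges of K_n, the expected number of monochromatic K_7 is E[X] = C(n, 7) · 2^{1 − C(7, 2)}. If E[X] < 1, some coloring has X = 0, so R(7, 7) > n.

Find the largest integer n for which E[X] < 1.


We need C(n, 7) · 2^{1 − 21} < 1, i.e. C(n, 7) < 2^{21 − 1} = 1048576.
Check values of n near the boundary:
  n = 23: C(23, 7) = 245157; 245157 < 1048576? YES
  n = 24: C(24, 7) = 346104; 346104 < 1048576? YES
  n = 25: C(25, 7) = 480700; 480700 < 1048576? YES
  n = 26: C(26, 7) = 657800; 657800 < 1048576? YES
  n = 27: C(27, 7) = 888030; 888030 < 1048576? YES
  n = 28: C(28, 7) = 1184040; 1184040 < 1048576? NO
The largest n with C(n, 7) < 1048576 is n = 27 (where E[X] = 444015/524288 ≈ 0.8468914). Hence R(7, 7) > 27, i.e. R(7, 7) ≥ 28.

Largest n = 27; hence R(7, 7) > 27.


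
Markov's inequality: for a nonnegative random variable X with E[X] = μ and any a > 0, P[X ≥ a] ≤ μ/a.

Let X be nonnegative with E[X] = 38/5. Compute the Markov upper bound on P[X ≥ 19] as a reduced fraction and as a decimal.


μ = E[X] = 38/5, a = 19.
Markov: P[X ≥ 19] ≤ μ/a = (38/5)/19 = 2/5.
Numerically: ≈ 0.400.
(Since a = 19 > μ = 7.600, the bound 2/5 is < 1 and informative.)

P[X ≥ 19] ≤ 2/5 ≈ 0.400.


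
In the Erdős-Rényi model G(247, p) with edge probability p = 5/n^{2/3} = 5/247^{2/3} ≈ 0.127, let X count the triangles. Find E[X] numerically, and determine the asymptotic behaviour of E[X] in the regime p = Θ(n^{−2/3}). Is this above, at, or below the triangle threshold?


Number of potential triangles: C(247, 3) = 2481115.
Each occurs with probability p³ ≈ (0.127)³ ≈ 2.048878e-03.
By linearity: E[X] = C(247, 3)·p³ ≈ 2481115 · 2.048878e-03 ≈ 5083.5020.
Since α = 2/3 < 1, p = c/n^{2/3} ≫ 1/n is above the triangle threshold p ~ 1/n. Asymptotically E[X] ~ (c³/6)·n^{3(1−α)} = (5³/6)·n^{1} → ∞; triangles are abundant w.h.p.

E[X] ≈ 5083.5020; in regime p = Θ(1/n^{2/3}) E[X] diverges (above the triangle threshold p ~ 1/n).


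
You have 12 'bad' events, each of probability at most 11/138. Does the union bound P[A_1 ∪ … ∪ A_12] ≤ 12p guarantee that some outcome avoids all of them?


Union bound: P[∪_{i=1}^{12} A_i] ≤ Σ_i P[A_i] ≤ 12·p = 12·(11/138) = 22/23.
Numerically: 22/23 ≈ 0.957.
Is 22/23 < 1? YES.
Since P[∪ A_i] ≤ 22/23 < 1, the complement has P[∩ A_i^c] ≥ 1 − 22/23 = 1/23 > 0, so some outcome avoids every A_i.

12·p = 22/23 ≈ 0.957; existence CERTIFIED by the union bound.


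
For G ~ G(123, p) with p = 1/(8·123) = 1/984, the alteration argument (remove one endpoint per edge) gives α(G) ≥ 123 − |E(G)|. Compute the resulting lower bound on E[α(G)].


E[|E(G)|] = C(123, 2)·p = 7503 · (1/984) = 61/8.
E[α(G)] ≥ n − E[|E(G)|] = 123 − 61/8 = 923/8.
Numerically: ≈ 115.375.
(This is only a lower bound; the true E[α(G)] may be larger.)

E[α(G)] ≥ 923/8 ≈ 115.375.


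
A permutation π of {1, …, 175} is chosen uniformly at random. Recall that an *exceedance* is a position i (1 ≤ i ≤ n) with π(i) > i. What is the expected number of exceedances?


Write X = Σ_{i=1}^{175} X_i, where X_i = 1_{π(i) > i}.
For each fixed i, π(i) is uniform over {1, …, 175} (marginal of a uniform permutation), so P[π(i) > i] = (n − i)/n. Summing: Σ_{i=1}^{175} (n − i)/n = (0 + 1 + … + 174)/175 = 175(175 − 1)/(2·175) = (175 − 1)/2.
Hence E[X] = Σ_{i=1}^{175} (175 − i)/175 = 87 ≈ 87.0000.

E[X] = 87 = 87.0000.


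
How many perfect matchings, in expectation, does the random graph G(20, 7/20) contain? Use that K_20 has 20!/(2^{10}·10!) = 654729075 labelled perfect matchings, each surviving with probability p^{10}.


K_20 has 20!/(2^{10}·10!) = 654729075 labelled perfect matchings.
For each such perfect matching H, let X_H = 1 if all 10 edges of H are present in G. Then P[X_H = 1] = p^{10} = (7/20)^{10} = 282475249/10240000000000.
By linearity: E[X] = Σ_H E[X_H] = 654729075 · p^{10} = 654729075 · 282475249/10240000000000 = 7397790339526587/409600000000.
Numerically: E[X] ≈ 18061.

E[X] = 654729075 · (7/20)^{10} = 7397790339526587/409600000000 ≈ 18061.


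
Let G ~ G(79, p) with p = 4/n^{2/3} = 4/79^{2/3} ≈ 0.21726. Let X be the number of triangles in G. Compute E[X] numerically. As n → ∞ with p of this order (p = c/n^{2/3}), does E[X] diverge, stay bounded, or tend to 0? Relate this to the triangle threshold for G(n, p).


Number of potential triangles: C(79, 3) = 79079.
Each occurs with probability p³ ≈ (0.21726)³ ≈ 1.0254767e-02.
By linearity: E[X] = C(79, 3)·p³ ≈ 79079 · 1.0254767e-02 ≈ 810.93671.
Since α = 2/3 < 1, p = c/n^{2/3} ≫ 1/n is above the triangle threshold p ~ 1/n. Asymptotically E[X] ~ (c³/6)·n^{3(1−α)} = (4³/6)·n^{1} → ∞; triangles are abundant w.h.p.

E[X] ≈ 810.93671; in regime p = Θ(1/n^{2/3}) E[X] diverges (above the triangle threshold p ~ 1/n).


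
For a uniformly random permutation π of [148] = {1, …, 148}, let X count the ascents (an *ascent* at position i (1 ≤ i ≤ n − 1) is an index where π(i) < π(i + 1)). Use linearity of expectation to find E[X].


Write X = Σ X_I over i = 1, …, 147, with X_I the indicator of one ascent.
There are 147 indicators.
For each fixed i, the pair (π(i), π(i+1)) is a uniformly random ordered pair of distinct values from {1, …, 148}; by symmetry P[π(i) < π(i+1)] = 1/2.
By linearity: E[X] = 147 · (1/2) = (148 − 1) · (1/2) = 147/2 ≈ 73.5000.

E[X] = 147/2 = 73.5000.


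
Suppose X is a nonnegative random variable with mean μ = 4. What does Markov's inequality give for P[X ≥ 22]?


μ = E[X] = 4, a = 22.
Markov: P[X ≥ 22] ≤ μ/a = (4)/22 = 2/11.
Numerically: ≈ 0.1818.
(Since a = 22 > μ = 4.0000, the bound 2/11 is < 1 and informative.)

P[X ≥ 22] ≤ 2/11 ≈ 0.1818.


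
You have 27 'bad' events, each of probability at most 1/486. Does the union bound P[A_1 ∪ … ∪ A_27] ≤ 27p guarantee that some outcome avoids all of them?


Union bound: P[∪_{i=1}^{27} A_i] ≤ Σ_i P[A_i] ≤ 27·p = 27·(1/486) = 1/18.
Numerically: 1/18 ≈ 0.056.
Is 1/18 < 1? YES.
Since P[∪ A_i] ≤ 1/18 < 1, the complement has P[∩ A_i^c] ≥ 1 − 1/18 = 17/18 > 0, so some outcome avoids every A_i.

27·p = 1/18 ≈ 0.056; existence CERTIFIED by the union bound.


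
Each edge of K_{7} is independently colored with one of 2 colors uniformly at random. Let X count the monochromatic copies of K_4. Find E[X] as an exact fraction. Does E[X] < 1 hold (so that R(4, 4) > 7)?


E[X] = C(7, 4) · 2^{1 − 6} = 35 · 2^{−5} = 35/32.
As a reduced fraction: E[X] = 35/32 ≈ 1.093750.
Is E[X] < 1? NO.
Since E[X] ≥ 1, the first-moment bound is inconclusive at n = 7; it does NOT by itself certify R(4, 4) > 7.

E[X] = 35/32 ≈ 1.093750; E[X] ≥ 1; first-moment method inconclusive here.


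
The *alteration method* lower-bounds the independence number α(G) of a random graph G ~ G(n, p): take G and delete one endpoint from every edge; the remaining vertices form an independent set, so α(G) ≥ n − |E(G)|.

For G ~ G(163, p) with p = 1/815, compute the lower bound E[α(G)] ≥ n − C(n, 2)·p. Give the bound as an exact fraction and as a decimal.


E[|E(G)|] = C(163, 2)·p = 13203 · (1/815) = 81/5.
E[α(G)] ≥ n − E[|E(G)|] = 163 − 81/5 = 734/5.
Numerically: ≈ 146.800000.
(This is only a lower bound; the true E[α(G)] may be larger.)

E[α(G)] ≥ 734/5 ≈ 146.800000.


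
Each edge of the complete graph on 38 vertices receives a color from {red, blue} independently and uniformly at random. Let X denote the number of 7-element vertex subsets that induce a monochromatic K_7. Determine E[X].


Let X = Σ_S X_S over the C(38, 7) = 12620256 subsets S of size 7, where X_S = 1 if the K_7 on S is monochromatic.
For a fixed S, the K_7 on S has C(7, 2) = 21 edges. P[all 21 edges red] = (1/2)^21, and likewise for blue, so P[monochromatic] = 2·(1/2)^21 = 2^{1 − 21} = 1/1048576.
Summing: E[X] = C(38, 7) · 2^{1 − 21} = 12620256 · 1/1048576 = 394383/32768.
Numerically: E[X] ≈ 12.03561.

E[X] = C(38,7)·2^(1−C(7,2)) = 394383/32768 ≈ 12.03561.
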